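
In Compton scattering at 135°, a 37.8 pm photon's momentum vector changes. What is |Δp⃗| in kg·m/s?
3.0798e-23 kg·m/s

Photon momentum magnitude is p = h/λ.

Initial momentum:
p₀ = h/λ = 6.6261e-34/3.7800e-11 = 1.7529e-23 kg·m/s

After scattering:
λ' = λ + Δλ = 37.8 + 4.1420 = 41.9420 pm
p' = h/λ' = 6.6261e-34/4.1942e-11 = 1.5798e-23 kg·m/s

Momentum is a vector; the scattered photon's direction makes angle θ = 135° with the incident direction. The magnitude of the vector change Δp⃗ = p⃗₀ − p⃗' is found from the law of cosines:
|Δp⃗|² = p₀² + p'² − 2p₀p'cos θ
|Δp⃗|² = (1.7529e-23)² + (1.5798e-23)² − 2·1.7529e-23·1.5798e-23·cos(135°)
|Δp⃗| = 3.0798e-23 kg·m/s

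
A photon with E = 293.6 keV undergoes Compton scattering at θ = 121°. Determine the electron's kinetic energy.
136.6351 keV

By energy conservation: K_e = E_initial - E_final

First find the scattered photon energy:
Initial wavelength: λ = hc/E = 4.2229 pm
Compton shift: Δλ = λ_C(1 - cos(121°)) = 3.6760 pm
Final wavelength: λ' = 4.2229 + 3.6760 = 7.8988 pm
Final photon energy: E' = hc/λ' = 156.9649 keV

Electron kinetic energy:
K_e = E - E' = 293.6000 - 156.9649 = 136.6351 keV

(Intermediate values are shown rounded; full precision is carried through to the final answer.)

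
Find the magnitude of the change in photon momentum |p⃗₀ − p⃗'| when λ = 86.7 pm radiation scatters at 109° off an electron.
1.2222e-23 kg·m/s

Photon momentum magnitude is p = h/λ.

Initial momentum:
p₀ = h/λ = 6.6261e-34/8.6700e-11 = 7.6425e-24 kg·m/s

After scattering:
λ' = λ + Δλ = 86.7 + 3.2162 = 89.9162 pm
p' = h/λ' = 6.6261e-34/8.9916e-11 = 7.3692e-24 kg·m/s

Momentum is a vector; the scattered photon's direction makes angle θ = 109° with the incident direction. The magnitude of the vector change Δp⃗ = p⃗₀ − p⃗' is found from the law of cosines:
|Δp⃗|² = p₀² + p'² − 2p₀p'cos θ
|Δp⃗|² = (7.6425e-24)² + (7.3692e-24)² − 2·7.6425e-24·7.3692e-24·cos(109°)
|Δp⃗| = 1.2222e-23 kg·m/s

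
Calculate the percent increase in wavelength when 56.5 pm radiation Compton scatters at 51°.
1.5918%

Calculate the Compton shift:
Δλ = λ_C(1 - cos(51°))
Δλ = 2.4263 × (1 - cos(51°))
Δλ = 2.4263 × 0.3707
Δλ = 0.8994 pm

Percentage change:
(Δλ/λ₀) × 100 = (0.8994/56.5) × 100
= 1.5918%

(Intermediate values are shown rounded; full precision is carried through to the final answer.)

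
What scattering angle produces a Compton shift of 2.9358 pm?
102.12°

From the Compton formula Δλ = λ_C(1 - cos θ), we can solve for θ:

cos θ = 1 - Δλ/λ_C

Given:
- Δλ = 2.9358 pm
- λ_C = h/(m_e·c) ≈ 2.42631024 pm

cos θ = 1 - 2.9358/2.42631024
cos θ = 1 - 1.209985
cos θ = -0.209985

θ = arccos(-0.209985)
θ = 102.12°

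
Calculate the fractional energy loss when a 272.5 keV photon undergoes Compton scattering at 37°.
0.0970 (or 9.70%)

Calculate initial and final photon energies:

Initial: E₀ = 272.5 keV → λ₀ = 4.5499 pm
Compton shift: Δλ = 0.4886 pm
Final wavelength: λ' = 5.0385 pm
Final energy: E' = 246.0760 keV

Fractional energy loss:
(E₀ - E')/E₀ = (272.5000 - 246.0760)/272.5000
= 26.4240/272.5000
= 0.0970
= 9.70%

(Intermediate values are shown rounded; full precision is carried through to the final answer.)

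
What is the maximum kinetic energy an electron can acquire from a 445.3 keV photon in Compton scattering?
282.9513 keV

Maximum energy transfer occurs at θ = 180° (backscattering).

Initial photon: E₀ = 445.3 keV → λ₀ = 2.7843 pm

Maximum Compton shift (at 180°):
Δλ_max = 2λ_C = 2 × 2.4263 = 4.8526 pm

Final wavelength:
λ' = 2.7843 + 4.8526 = 7.6369 pm

Minimum photon energy (maximum energy to electron):
E'_min = hc/λ' = 162.3487 keV

Maximum electron kinetic energy:
K_max = E₀ - E'_min = 445.3000 - 162.3487 = 282.9513 keV

(Intermediate values are shown rounded; full precision is carried through to the final answer.)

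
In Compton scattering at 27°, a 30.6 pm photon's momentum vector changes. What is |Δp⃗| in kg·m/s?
1.0068e-23 kg·m/s

Photon momentum magnitude is p = h/λ.

Initial momentum:
p₀ = h/λ = 6.6261e-34/3.0600e-11 = 2.1654e-23 kg·m/s

After scattering:
λ' = λ + Δλ = 30.6 + 0.2645 = 30.8645 pm
p' = h/λ' = 6.6261e-34/3.0864e-11 = 2.1468e-23 kg·m/s

Momentum is a vector; the scattered photon's direction makes angle θ = 27° with the incident direction. The magnitude of the vector change Δp⃗ = p⃗₀ − p⃗' is found from the law of cosines:
|Δp⃗|² = p₀² + p'² − 2p₀p'cos θ
|Δp⃗|² = (2.1654e-23)² + (2.1468e-23)² − 2·2.1654e-23·2.1468e-23·cos(27°)
|Δp⃗| = 1.0068e-23 kg·m/s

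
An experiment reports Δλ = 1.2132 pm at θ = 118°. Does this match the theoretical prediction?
No, inconsistent

Calculate the expected shift for θ = 118°:

Δλ_expected = λ_C(1 - cos(118°))
Δλ_expected = 2.4263 × (1 - cos(118°))
Δλ_expected = 2.4263 × 1.4695
Δλ_expected = 3.5654 pm

Given shift: 1.2132 pm
Expected shift: 3.5654 pm
Difference: 2.3522 pm

The values do not match. The given shift corresponds to θ ≈ 60.0°, not 118°.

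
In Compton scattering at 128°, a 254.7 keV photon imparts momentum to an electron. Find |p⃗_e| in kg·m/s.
1.9197e-22 kg·m/s

The electron is initially at rest, so by conservation of momentum:
p⃗_e = p⃗₀ − p⃗'  (incident photon momentum minus scattered photon momentum)

Photon momentum magnitudes (p = h/λ = E/c):
λ₀ = hc/E₀ = 4.8679 pm → p₀ = h/λ₀ = 1.3612e-22 kg·m/s
Δλ = λ_C(1 − cos 128°) = 3.9201 pm
λ' = 8.7879 pm → p' = h/λ' = 7.5400e-23 kg·m/s

The scattered photon makes angle θ = 128° with the incident direction, so by the law of cosines:
|p⃗_e|² = p₀² + p'² − 2p₀p'cos θ
|p⃗_e|² = (1.3612e-22)² + (7.5400e-23)² − 2·1.3612e-22·7.5400e-23·cos(128°)
|p⃗_e| = 1.9197e-22 kg·m/s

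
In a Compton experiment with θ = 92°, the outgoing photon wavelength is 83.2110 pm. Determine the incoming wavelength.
80.7000 pm

From λ' = λ + Δλ, we have λ = λ' - Δλ

First calculate the Compton shift:
Δλ = λ_C(1 - cos θ)
Δλ = 2.4263 × (1 - cos(92°))
Δλ = 2.4263 × 1.0349
Δλ = 2.5110 pm

Initial wavelength:
λ = λ' - Δλ
λ = 83.2110 - 2.5110
λ = 80.7000 pm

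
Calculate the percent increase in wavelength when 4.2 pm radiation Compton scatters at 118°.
84.8903%

Calculate the Compton shift:
Δλ = λ_C(1 - cos(118°))
Δλ = 2.4263 × (1 - cos(118°))
Δλ = 2.4263 × 1.4695
Δλ = 3.5654 pm

Percentage change:
(Δλ/λ₀) × 100 = (3.5654/4.2) × 100
= 84.8903%

(Intermediate values are shown rounded; full precision is carried through to the final answer.)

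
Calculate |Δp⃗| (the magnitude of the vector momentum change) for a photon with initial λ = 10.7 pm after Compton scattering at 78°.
7.2380e-23 kg·m/s

Photon momentum magnitude is p = h/λ.

Initial momentum:
p₀ = h/λ = 6.6261e-34/1.0700e-11 = 6.1926e-23 kg·m/s

After scattering:
λ' = λ + Δλ = 10.7 + 1.9219 = 12.6219 pm
p' = h/λ' = 6.6261e-34/1.2622e-11 = 5.2497e-23 kg·m/s

Momentum is a vector; the scattered photon's direction makes angle θ = 78° with the incident direction. The magnitude of the vector change Δp⃗ = p⃗₀ − p⃗' is found from the law of cosines:
|Δp⃗|² = p₀² + p'² − 2p₀p'cos θ
|Δp⃗|² = (6.1926e-23)² + (5.2497e-23)² − 2·6.1926e-23·5.2497e-23·cos(78°)
|Δp⃗| = 7.2380e-23 kg·m/s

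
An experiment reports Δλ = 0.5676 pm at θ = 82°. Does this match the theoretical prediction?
No, inconsistent

Calculate the expected shift for θ = 82°:

Δλ_expected = λ_C(1 - cos(82°))
Δλ_expected = 2.4263 × (1 - cos(82°))
Δλ_expected = 2.4263 × 0.8608
Δλ_expected = 2.0886 pm

Given shift: 0.5676 pm
Expected shift: 2.0886 pm
Difference: 1.5210 pm

The values do not match. The given shift corresponds to θ ≈ 40.0°, not 82°.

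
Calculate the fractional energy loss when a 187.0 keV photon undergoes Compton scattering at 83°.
0.2432 (or 24.32%)

Calculate initial and final photon energies:

Initial: E₀ = 187.0 keV → λ₀ = 6.6302 pm
Compton shift: Δλ = 2.1306 pm
Final wavelength: λ' = 8.7608 pm
Final energy: E' = 141.5217 keV

Fractional energy loss:
(E₀ - E')/E₀ = (187.0000 - 141.5217)/187.0000
= 45.4783/187.0000
= 0.2432
= 24.32%

(Intermediate values are shown rounded; full precision is carried through to the final answer.)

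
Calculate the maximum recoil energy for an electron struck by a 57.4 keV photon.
10.5298 keV

Maximum energy transfer occurs at θ = 180° (backscattering).

Initial photon: E₀ = 57.4 keV → λ₀ = 21.6000 pm

Maximum Compton shift (at 180°):
Δλ_max = 2λ_C = 2 × 2.4263 = 4.8526 pm

Final wavelength:
λ' = 21.6000 + 4.8526 = 26.4527 pm

Minimum photon energy (maximum energy to electron):
E'_min = hc/λ' = 46.8702 keV

Maximum electron kinetic energy:
K_max = E₀ - E'_min = 57.4000 - 46.8702 = 10.5298 keV

(Intermediate values are shown rounded; full precision is carried through to the final answer.)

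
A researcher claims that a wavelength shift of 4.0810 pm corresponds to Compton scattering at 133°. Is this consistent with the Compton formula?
Yes, consistent

Calculate the expected shift for θ = 133°:

Δλ_expected = λ_C(1 - cos(133°))
Δλ_expected = 2.4263 × (1 - cos(133°))
Δλ_expected = 2.4263 × 1.6820
Δλ_expected = 4.0810 pm

Given shift: 4.0810 pm
Expected shift: 4.0810 pm
Difference: 0.0000 pm

The values match. This is consistent with Compton scattering at the stated angle.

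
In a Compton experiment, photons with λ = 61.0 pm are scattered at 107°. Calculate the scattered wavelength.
64.1357 pm

Using the Compton scattering formula:
λ' = λ + Δλ = λ + λ_C(1 - cos θ)

Given:
- Initial wavelength λ = 61.0 pm
- Scattering angle θ = 107°
- Compton wavelength λ_C ≈ 2.4263 pm

Calculate the shift:
Δλ = 2.4263 × (1 - cos(107°))
Δλ = 2.4263 × 1.2924
Δλ = 3.1357 pm

Final wavelength:
λ' = 61.0 + 3.1357 = 64.1357 pm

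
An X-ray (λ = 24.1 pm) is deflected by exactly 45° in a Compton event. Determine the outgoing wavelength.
24.8106 pm

Using the Compton formula: λ' = λ + λ_C(1 − cos θ)

For θ = 45°, cos θ = √2/2 (exact) ≈ 0.7071, so:
1 − cos 45° = 1 − (√2/2) ≈ 0.2929

Δλ = λ_C × 0.2929 = 2.4263 × 0.2929 = 0.7106 pm

λ' = 24.1 + 0.7106 = 24.8106 pm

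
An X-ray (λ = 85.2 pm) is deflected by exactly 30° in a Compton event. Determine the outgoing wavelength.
85.5251 pm

Using the Compton formula: λ' = λ + λ_C(1 − cos θ)

For θ = 30°, cos θ = √3/2 (exact) ≈ 0.8660, so:
1 − cos 30° = 1 − (√3/2) ≈ 0.1340

Δλ = λ_C × 0.1340 = 2.4263 × 0.1340 = 0.3251 pm

λ' = 85.2 + 0.3251 = 85.5251 pm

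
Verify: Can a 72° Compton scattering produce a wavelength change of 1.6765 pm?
Yes, consistent

Calculate the expected shift for θ = 72°:

Δλ_expected = λ_C(1 - cos(72°))
Δλ_expected = 2.4263 × (1 - cos(72°))
Δλ_expected = 2.4263 × 0.6910
Δλ_expected = 1.6765 pm

Given shift: 1.6765 pm
Expected shift: 1.6765 pm
Difference: 0.0000 pm

The values match. This is consistent with Compton scattering at the stated angle.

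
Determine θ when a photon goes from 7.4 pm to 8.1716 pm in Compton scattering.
47.00°

First find the wavelength shift:
Δλ = λ' - λ = 8.1716 - 7.4 = 0.7716 pm

Using Δλ = λ_C(1 - cos θ), with λ_C = h/(m_e·c) ≈ 2.42631024 pm:
cos θ = 1 - Δλ/λ_C
cos θ = 1 - 0.7716/2.42631024
cos θ = 0.681986

θ = arccos(0.681986)
θ = 47.00°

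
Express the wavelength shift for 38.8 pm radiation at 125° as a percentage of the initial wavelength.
9.8402%

Calculate the Compton shift:
Δλ = λ_C(1 - cos(125°))
Δλ = 2.4263 × (1 - cos(125°))
Δλ = 2.4263 × 1.5736
Δλ = 3.8180 pm

Percentage change:
(Δλ/λ₀) × 100 = (3.8180/38.8) × 100
= 9.8402%

(Intermediate values are shown rounded; full precision is carried through to the final answer.)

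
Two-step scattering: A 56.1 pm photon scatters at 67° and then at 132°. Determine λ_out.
61.6281 pm

Apply Compton shift twice:

First scattering at θ₁ = 67°:
Δλ₁ = λ_C(1 - cos(67°))
Δλ₁ = 2.4263 × 0.6093
Δλ₁ = 1.4783 pm

After first scattering:
λ₁ = 56.1 + 1.4783 = 57.5783 pm

Second scattering at θ₂ = 132°:
Δλ₂ = λ_C(1 - cos(132°))
Δλ₂ = 2.4263 × 1.6691
Δλ₂ = 4.0498 pm

Final wavelength:
λ₂ = 57.5783 + 4.0498 = 61.6281 pm

Total shift: Δλ_total = 1.4783 + 4.0498 = 5.5281 pm

(Intermediate values are shown rounded; full precision is carried through to the final answer.)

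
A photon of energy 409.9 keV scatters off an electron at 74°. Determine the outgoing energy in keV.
259.2580 keV

First convert energy to wavelength:
λ = hc/E, with hc ≈ 1239.842 keV·pm (i.e. 1239.842 eV·nm)

For E = 409.9 keV = 409900 eV:
λ = 1239.842 keV·pm / 409.9 keV
λ = 3.0247 pm

Calculate the Compton shift:
Δλ = λ_C(1 - cos(74°)) = 2.4263 × 0.7244
Δλ = 1.7575 pm

Final wavelength:
λ' = 3.0247 + 1.7575 = 4.7823 pm

Final energy:
E' = hc/λ' = 1239.842 / 4.7823 = 259.2580 keV

(Intermediate values are shown rounded; full precision is carried through to the final answer.)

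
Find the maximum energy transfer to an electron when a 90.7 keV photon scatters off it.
23.7623 keV

Maximum energy transfer occurs at θ = 180° (backscattering).

Initial photon: E₀ = 90.7 keV → λ₀ = 13.6697 pm

Maximum Compton shift (at 180°):
Δλ_max = 2λ_C = 2 × 2.4263 = 4.8526 pm

Final wavelength:
λ' = 13.6697 + 4.8526 = 18.5223 pm

Minimum photon energy (maximum energy to electron):
E'_min = hc/λ' = 66.9377 keV

Maximum electron kinetic energy:
K_max = E₀ - E'_min = 90.7000 - 66.9377 = 23.7623 keV

(Intermediate values are shown rounded; full precision is carried through to the final answer.)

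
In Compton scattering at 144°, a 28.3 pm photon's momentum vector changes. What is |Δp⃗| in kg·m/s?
4.1557e-23 kg·m/s

Photon momentum magnitude is p = h/λ.

Initial momentum:
p₀ = h/λ = 6.6261e-34/2.8300e-11 = 2.3414e-23 kg·m/s

After scattering:
λ' = λ + Δλ = 28.3 + 4.3892 = 32.6892 pm
p' = h/λ' = 6.6261e-34/3.2689e-11 = 2.0270e-23 kg·m/s

Momentum is a vector; the scattered photon's direction makes angle θ = 144° with the incident direction. The magnitude of the vector change Δp⃗ = p⃗₀ − p⃗' is found from the law of cosines:
|Δp⃗|² = p₀² + p'² − 2p₀p'cos θ
|Δp⃗|² = (2.3414e-23)² + (2.0270e-23)² − 2·2.3414e-23·2.0270e-23·cos(144°)
|Δp⃗| = 4.1557e-23 kg·m/s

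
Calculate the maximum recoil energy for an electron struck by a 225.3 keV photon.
105.5743 keV

Maximum energy transfer occurs at θ = 180° (backscattering).

Initial photon: E₀ = 225.3 keV → λ₀ = 5.5031 pm

Maximum Compton shift (at 180°):
Δλ_max = 2λ_C = 2 × 2.4263 = 4.8526 pm

Final wavelength:
λ' = 5.5031 + 4.8526 = 10.3557 pm

Minimum photon energy (maximum energy to electron):
E'_min = hc/λ' = 119.7257 keV

Maximum electron kinetic energy:
K_max = E₀ - E'_min = 225.3000 - 119.7257 = 105.5743 keV

(Intermediate values are shown rounded; full precision is carried through to the final answer.)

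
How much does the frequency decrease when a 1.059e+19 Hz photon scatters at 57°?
3.978e+17 Hz (decrease)

Convert frequency to wavelength (c = 299792458 m/s):
λ₀ = c/f₀ = 299792458/1.059e+19 = 2.8309014e-11 m = 28.3090 pm

Calculate Compton shift:
Δλ = λ_C(1 - cos(57°)) = 1.1048 pm

Final wavelength:
λ' = λ₀ + Δλ = 28.3090 + 1.1048 = 29.4139 pm

Final frequency:
f' = c/λ' = 299792458/2.9413861e-11 = 1.0192217e+19 Hz

Frequency shift (decrease):
Δf = f₀ - f' = 1.059e+19 - 1.0192217e+19 = 3.978e+17 Hz

(Intermediate values are shown rounded; full precision is carried through to the final answer.)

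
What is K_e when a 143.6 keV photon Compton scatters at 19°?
2.1654 keV

By energy conservation: K_e = E_initial - E_final

First find the scattered photon energy:
Initial wavelength: λ = hc/E = 8.6340 pm
Compton shift: Δλ = λ_C(1 - cos(19°)) = 0.1322 pm
Final wavelength: λ' = 8.6340 + 0.1322 = 8.7662 pm
Final photon energy: E' = hc/λ' = 141.4346 keV

Electron kinetic energy:
K_e = E - E' = 143.6000 - 141.4346 = 2.1654 keV

(Intermediate values are shown rounded; full precision is carried through to the final answer.)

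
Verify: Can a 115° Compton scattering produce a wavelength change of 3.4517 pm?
Yes, consistent

Calculate the expected shift for θ = 115°:

Δλ_expected = λ_C(1 - cos(115°))
Δλ_expected = 2.4263 × (1 - cos(115°))
Δλ_expected = 2.4263 × 1.4226
Δλ_expected = 3.4517 pm

Given shift: 3.4517 pm
Expected shift: 3.4517 pm
Difference: 0.0000 pm

The values match. This is consistent with Compton scattering at the stated angle.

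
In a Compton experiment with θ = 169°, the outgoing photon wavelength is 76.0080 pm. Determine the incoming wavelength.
71.2000 pm

From λ' = λ + Δλ, we have λ = λ' - Δλ

First calculate the Compton shift:
Δλ = λ_C(1 - cos θ)
Δλ = 2.4263 × (1 - cos(169°))
Δλ = 2.4263 × 1.9816
Δλ = 4.8080 pm

Initial wavelength:
λ = λ' - Δλ
λ = 76.0080 - 4.8080
λ = 71.2000 pm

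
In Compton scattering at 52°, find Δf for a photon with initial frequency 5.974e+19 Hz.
9.362e+18 Hz (decrease)

Convert frequency to wavelength (c = 299792458 m/s):
λ₀ = c/f₀ = 299792458/5.974e+19 = 5.0182869e-12 m = 5.0183 pm

Calculate Compton shift:
Δλ = λ_C(1 - cos(52°)) = 0.9325 pm

Final wavelength:
λ' = λ₀ + Δλ = 5.0183 + 0.9325 = 5.9508 pm

Final frequency:
f' = c/λ' = 299792458/5.9508114e-12 = 5.0378417e+19 Hz

Frequency shift (decrease):
Δf = f₀ - f' = 5.974e+19 - 5.0378417e+19 = 9.362e+18 Hz

(Intermediate values are shown rounded; full precision is carried through to the final answer.)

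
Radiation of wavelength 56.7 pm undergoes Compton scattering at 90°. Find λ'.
59.1263 pm

Using the Compton formula: λ' = λ + λ_C(1 − cos θ)

For θ = 90°, cos θ = 0 (exact) = 0.0000, so:
1 − cos 90° = 1 − (0) = 1.0000

Δλ = λ_C × 1.0000 = 2.4263 × 1.0000 = 2.4263 pm

λ' = 56.7 + 2.4263 = 59.1263 pm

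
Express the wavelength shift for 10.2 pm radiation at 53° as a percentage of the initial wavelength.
9.4718%

Calculate the Compton shift:
Δλ = λ_C(1 - cos(53°))
Δλ = 2.4263 × (1 - cos(53°))
Δλ = 2.4263 × 0.3982
Δλ = 0.9661 pm

Percentage change:
(Δλ/λ₀) × 100 = (0.9661/10.2) × 100
= 9.4718%

(Intermediate values are shown rounded; full precision is carried through to the final answer.)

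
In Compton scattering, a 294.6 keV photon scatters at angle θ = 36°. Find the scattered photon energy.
265.3803 keV

First convert energy to wavelength:
λ = hc/E, with hc ≈ 1239.842 keV·pm (i.e. 1239.842 eV·nm)

For E = 294.6 keV = 294600 eV:
λ = 1239.842 keV·pm / 294.6 keV
λ = 4.2086 pm

Calculate the Compton shift:
Δλ = λ_C(1 - cos(36°)) = 2.4263 × 0.1910
Δλ = 0.4634 pm

Final wavelength:
λ' = 4.2086 + 0.4634 = 4.6719 pm

Final energy:
E' = hc/λ' = 1239.842 / 4.6719 = 265.3803 keV

(Intermediate values are shown rounded; full precision is carried through to the final answer.)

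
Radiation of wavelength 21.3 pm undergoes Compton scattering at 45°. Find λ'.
22.0106 pm

Using the Compton formula: λ' = λ + λ_C(1 − cos θ)

For θ = 45°, cos θ = √2/2 (exact) ≈ 0.7071, so:
1 − cos 45° = 1 − (√2/2) ≈ 0.2929

Δλ = λ_C × 0.2929 = 2.4263 × 0.2929 = 0.7106 pm

λ' = 21.3 + 0.7106 = 22.0106 pm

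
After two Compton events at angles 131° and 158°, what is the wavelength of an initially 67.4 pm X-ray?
76.0941 pm

Apply Compton shift twice:

First scattering at θ₁ = 131°:
Δλ₁ = λ_C(1 - cos(131°))
Δλ₁ = 2.4263 × 1.6561
Δλ₁ = 4.0181 pm

After first scattering:
λ₁ = 67.4 + 4.0181 = 71.4181 pm

Second scattering at θ₂ = 158°:
Δλ₂ = λ_C(1 - cos(158°))
Δλ₂ = 2.4263 × 1.9272
Δλ₂ = 4.6759 pm

Final wavelength:
λ₂ = 71.4181 + 4.6759 = 76.0941 pm

Total shift: Δλ_total = 4.0181 + 4.6759 = 8.6941 pm

(Intermediate values are shown rounded; full precision is carried through to the final answer.)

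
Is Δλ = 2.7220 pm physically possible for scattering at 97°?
Yes, consistent

Calculate the expected shift for θ = 97°:

Δλ_expected = λ_C(1 - cos(97°))
Δλ_expected = 2.4263 × (1 - cos(97°))
Δλ_expected = 2.4263 × 1.1219
Δλ_expected = 2.7220 pm

Given shift: 2.7220 pm
Expected shift: 2.7220 pm
Difference: 0.0000 pm

The values match. This is consistent with Compton scattering at the stated angle.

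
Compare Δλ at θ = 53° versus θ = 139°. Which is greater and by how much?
139° produces the larger shift by a factor of 4.407

Calculate both shifts using Δλ = λ_C(1 - cos θ):

For θ₁ = 53°:
Δλ₁ = 2.4263 × (1 - cos(53°))
Δλ₁ = 2.4263 × 0.3982
Δλ₁ = 0.9661 pm

For θ₂ = 139°:
Δλ₂ = 2.4263 × (1 - cos(139°))
Δλ₂ = 2.4263 × 1.7547
Δλ₂ = 4.2575 pm

The 139° angle produces the larger shift.
Ratio: 4.2575/0.9661 = 4.407

(Intermediate values are shown rounded; full precision is carried through to the final answer.)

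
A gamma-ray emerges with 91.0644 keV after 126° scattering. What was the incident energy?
126.9999 keV

Convert final energy to wavelength (hc ≈ 1239.842 keV·pm):
λ' = hc/E' = 1239.842 / 91.0644 = 13.6150 pm

Calculate the Compton shift:
Δλ = λ_C(1 - cos(126°))
Δλ = 2.4263 × (1 - cos(126°))
Δλ = 3.8525 pm

Initial wavelength:
λ = λ' - Δλ = 13.6150 - 3.8525 = 9.7625 pm

Initial energy:
E = hc/λ = 1239.842 / 9.7625 = 126.9999 keV

(Intermediate values are shown rounded; full precision is carried through to the final answer.)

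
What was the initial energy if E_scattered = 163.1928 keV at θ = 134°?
355.7000 keV

Convert final energy to wavelength (hc ≈ 1239.842 keV·pm):
λ' = hc/E' = 1239.842 / 163.1928 = 7.5974 pm

Calculate the Compton shift:
Δλ = λ_C(1 - cos(134°))
Δλ = 2.4263 × (1 - cos(134°))
Δλ = 4.1118 pm

Initial wavelength:
λ = λ' - Δλ = 7.5974 - 4.1118 = 3.4856 pm

Initial energy:
E = hc/λ = 1239.842 / 3.4856 = 355.7000 keV

(Intermediate values are shown rounded; full precision is carried through to the final answer.)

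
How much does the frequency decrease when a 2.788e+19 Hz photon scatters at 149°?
8.233e+18 Hz (decrease)

Convert frequency to wavelength (c = 299792458 m/s):
λ₀ = c/f₀ = 299792458/2.788e+19 = 1.0752958e-11 m = 10.7530 pm

Calculate Compton shift:
Δλ = λ_C(1 - cos(149°)) = 4.5061 pm

Final wavelength:
λ' = λ₀ + Δλ = 10.7530 + 4.5061 = 15.2590 pm

Final frequency:
f' = c/λ' = 299792458/1.5259022e-11 = 1.9646899e+19 Hz

Frequency shift (decrease):
Δf = f₀ - f' = 2.788e+19 - 1.9646899e+19 = 8.233e+18 Hz

(Intermediate values are shown rounded; full precision is carried through to the final answer.)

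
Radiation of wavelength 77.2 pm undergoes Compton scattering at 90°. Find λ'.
79.6263 pm

Using the Compton formula: λ' = λ + λ_C(1 − cos θ)

For θ = 90°, cos θ = 0 (exact) = 0.0000, so:
1 − cos 90° = 1 − (0) = 1.0000

Δλ = λ_C × 1.0000 = 2.4263 × 1.0000 = 2.4263 pm

λ' = 77.2 + 2.4263 = 79.6263 pm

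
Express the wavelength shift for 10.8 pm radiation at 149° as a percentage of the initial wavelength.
41.7228%

Calculate the Compton shift:
Δλ = λ_C(1 - cos(149°))
Δλ = 2.4263 × (1 - cos(149°))
Δλ = 2.4263 × 1.8572
Δλ = 4.5061 pm

Percentage change:
(Δλ/λ₀) × 100 = (4.5061/10.8) × 100
= 41.7228%

(Intermediate values are shown rounded; full precision is carried through to the final answer.)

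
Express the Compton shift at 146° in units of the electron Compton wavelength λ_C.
1.8290 λ_C

The Compton shift formula is:
Δλ = λ_C(1 - cos θ)

Dividing both sides by λ_C:
Δλ/λ_C = 1 - cos θ

For θ = 146°:
Δλ/λ_C = 1 - cos(146°)
Δλ/λ_C = 1 - -0.8290
Δλ/λ_C = 1.8290

This means the shift is 1.8290 × λ_C = 4.4378 pm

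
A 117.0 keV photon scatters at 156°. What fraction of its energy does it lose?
0.3047 (or 30.47%)

Calculate initial and final photon energies:

Initial: E₀ = 117.0 keV → λ₀ = 10.5969 pm
Compton shift: Δλ = 4.6429 pm
Final wavelength: λ' = 15.2398 pm
Final energy: E' = 81.3556 keV

Fractional energy loss:
(E₀ - E')/E₀ = (117.0000 - 81.3556)/117.0000
= 35.6444/117.0000
= 0.3047
= 30.47%

(Intermediate values are shown rounded; full precision is carried through to the final answer.)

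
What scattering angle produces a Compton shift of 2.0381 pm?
80.79°

From the Compton formula Δλ = λ_C(1 - cos θ), we can solve for θ:

cos θ = 1 - Δλ/λ_C

Given:
- Δλ = 2.0381 pm
- λ_C = h/(m_e·c) ≈ 2.42631024 pm

cos θ = 1 - 2.0381/2.42631024
cos θ = 1 - 0.840000
cos θ = 0.160000

θ = arccos(0.160000)
θ = 80.79°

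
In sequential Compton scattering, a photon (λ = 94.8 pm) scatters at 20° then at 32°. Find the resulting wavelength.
95.3150 pm

Apply Compton shift twice:

First scattering at θ₁ = 20°:
Δλ₁ = λ_C(1 - cos(20°))
Δλ₁ = 2.4263 × 0.0603
Δλ₁ = 0.1463 pm

After first scattering:
λ₁ = 94.8 + 0.1463 = 94.9463 pm

Second scattering at θ₂ = 32°:
Δλ₂ = λ_C(1 - cos(32°))
Δλ₂ = 2.4263 × 0.1520
Δλ₂ = 0.3687 pm

Final wavelength:
λ₂ = 94.9463 + 0.3687 = 95.3150 pm

Total shift: Δλ_total = 0.1463 + 0.3687 = 0.5150 pm

(Intermediate values are shown rounded; full precision is carried through to the final answer.)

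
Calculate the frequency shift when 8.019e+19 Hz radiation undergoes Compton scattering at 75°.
2.605e+19 Hz (decrease)

Convert frequency to wavelength (c = 299792458 m/s):
λ₀ = c/f₀ = 299792458/8.019e+19 = 3.7385267e-12 m = 3.7385 pm

Calculate Compton shift:
Δλ = λ_C(1 - cos(75°)) = 1.7983 pm

Final wavelength:
λ' = λ₀ + Δλ = 3.7385 + 1.7983 = 5.5369 pm

Final frequency:
f' = c/λ' = 299792458/5.5368617e-12 = 5.4144834e+19 Hz

Frequency shift (decrease):
Δf = f₀ - f' = 8.019e+19 - 5.4144834e+19 = 2.605e+19 Hz

(Intermediate values are shown rounded; full precision is carried through to the final answer.)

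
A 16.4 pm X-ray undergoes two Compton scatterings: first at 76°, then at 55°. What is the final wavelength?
19.2740 pm

Apply Compton shift twice:

First scattering at θ₁ = 76°:
Δλ₁ = λ_C(1 - cos(76°))
Δλ₁ = 2.4263 × 0.7581
Δλ₁ = 1.8393 pm

After first scattering:
λ₁ = 16.4 + 1.8393 = 18.2393 pm

Second scattering at θ₂ = 55°:
Δλ₂ = λ_C(1 - cos(55°))
Δλ₂ = 2.4263 × 0.4264
Δλ₂ = 1.0346 pm

Final wavelength:
λ₂ = 18.2393 + 1.0346 = 19.2740 pm

Total shift: Δλ_total = 1.8393 + 1.0346 = 2.8740 pm

(Intermediate values are shown rounded; full precision is carried through to the final answer.)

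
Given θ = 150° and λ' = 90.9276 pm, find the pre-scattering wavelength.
86.4000 pm

From λ' = λ + Δλ, we have λ = λ' - Δλ

First calculate the Compton shift:
Δλ = λ_C(1 - cos θ)
Δλ = 2.4263 × (1 - cos(150°))
Δλ = 2.4263 × 1.8660
Δλ = 4.5276 pm

Initial wavelength:
λ = λ' - Δλ
λ = 90.9276 - 4.5276
λ = 86.4000 pm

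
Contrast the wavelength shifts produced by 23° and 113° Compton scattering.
113° produces the larger shift by a factor of 17.495

Calculate both shifts using Δλ = λ_C(1 - cos θ):

For θ₁ = 23°:
Δλ₁ = 2.4263 × (1 - cos(23°))
Δλ₁ = 2.4263 × 0.0795
Δλ₁ = 0.1929 pm

For θ₂ = 113°:
Δλ₂ = 2.4263 × (1 - cos(113°))
Δλ₂ = 2.4263 × 1.3907
Δλ₂ = 3.3743 pm

The 113° angle produces the larger shift.
Ratio: 3.3743/0.1929 = 17.495

(Intermediate values are shown rounded; full precision is carried through to the final answer.)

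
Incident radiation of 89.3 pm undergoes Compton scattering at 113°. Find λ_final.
92.6743 pm

Using the Compton scattering formula:
λ' = λ + Δλ = λ + λ_C(1 - cos θ)

Given:
- Initial wavelength λ = 89.3 pm
- Scattering angle θ = 113°
- Compton wavelength λ_C ≈ 2.4263 pm

Calculate the shift:
Δλ = 2.4263 × (1 - cos(113°))
Δλ = 2.4263 × 1.3907
Δλ = 3.3743 pm

Final wavelength:
λ' = 89.3 + 3.3743 = 92.6743 pm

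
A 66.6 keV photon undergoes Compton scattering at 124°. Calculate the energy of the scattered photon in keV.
55.3517 keV

First convert energy to wavelength:
λ = hc/E, with hc ≈ 1239.842 keV·pm (i.e. 1239.842 eV·nm)

For E = 66.6 keV = 66600 eV:
λ = 1239.842 keV·pm / 66.6 keV
λ = 18.6162 pm

Calculate the Compton shift:
Δλ = λ_C(1 - cos(124°)) = 2.4263 × 1.5592
Δλ = 3.7831 pm

Final wavelength:
λ' = 18.6162 + 3.7831 = 22.3993 pm

Final energy:
E' = hc/λ' = 1239.842 / 22.3993 = 55.3517 keV

(Intermediate values are shown rounded; full precision is carried through to the final answer.)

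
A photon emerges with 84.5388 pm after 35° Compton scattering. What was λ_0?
84.1000 pm

From λ' = λ + Δλ, we have λ = λ' - Δλ

First calculate the Compton shift:
Δλ = λ_C(1 - cos θ)
Δλ = 2.4263 × (1 - cos(35°))
Δλ = 2.4263 × 0.1808
Δλ = 0.4388 pm

Initial wavelength:
λ = λ' - Δλ
λ = 84.5388 - 0.4388
λ = 84.1000 pm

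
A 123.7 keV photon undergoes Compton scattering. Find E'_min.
83.3474 keV (at θ = 180°)

The scattered photon has minimum energy when its wavelength is maximum, i.e., when the Compton shift Δλ = λ_C(1 − cos θ) is maximum. This occurs at θ = 180° (backscattering), giving Δλ_max = 2λ_C = 4.8526 pm.

Initial wavelength: λ₀ = hc/E₀ = 10.0230 pm
Maximum final wavelength: λ'_max = λ₀ + 2λ_C = 10.0230 + 4.8526 = 14.8756 pm
Minimum final energy: E'_min = hc/λ'_max = 83.3474 keV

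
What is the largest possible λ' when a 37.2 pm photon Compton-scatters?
42.0526 pm (at θ = 180°)

The Compton shift is Δλ = λ_C(1 − cos θ).

Since cos θ ranges from −1 to 1, the factor (1 − cos θ) ranges from 0 to 2; the maximum shift occurs at θ = 180° (backscattering):
Δλ_max = 2λ_C = 2 × 2.4263 pm = 4.8526 pm

Maximum scattered wavelength:
λ'_max = λ₀ + Δλ_max = 37.2 + 4.8526 = 42.0526 pm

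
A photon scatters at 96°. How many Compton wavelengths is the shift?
1.1045 λ_C

The Compton shift formula is:
Δλ = λ_C(1 - cos θ)

Dividing both sides by λ_C:
Δλ/λ_C = 1 - cos θ

For θ = 96°:
Δλ/λ_C = 1 - cos(96°)
Δλ/λ_C = 1 - -0.1045
Δλ/λ_C = 1.1045

This means the shift is 1.1045 × λ_C = 2.6799 pm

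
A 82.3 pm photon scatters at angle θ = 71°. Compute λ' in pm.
83.9364 pm

Using the Compton scattering formula:
λ' = λ + Δλ = λ + λ_C(1 - cos θ)

Given:
- Initial wavelength λ = 82.3 pm
- Scattering angle θ = 71°
- Compton wavelength λ_C ≈ 2.4263 pm

Calculate the shift:
Δλ = 2.4263 × (1 - cos(71°))
Δλ = 2.4263 × 0.6744
Δλ = 1.6364 pm

Final wavelength:
λ' = 82.3 + 1.6364 = 83.9364 pm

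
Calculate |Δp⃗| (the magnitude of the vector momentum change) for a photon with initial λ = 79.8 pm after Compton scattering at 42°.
5.9286e-24 kg·m/s

Photon momentum magnitude is p = h/λ.

Initial momentum:
p₀ = h/λ = 6.6261e-34/7.9800e-11 = 8.3033e-24 kg·m/s

After scattering:
λ' = λ + Δλ = 79.8 + 0.6232 = 80.4232 pm
p' = h/λ' = 6.6261e-34/8.0423e-11 = 8.2390e-24 kg·m/s

Momentum is a vector; the scattered photon's direction makes angle θ = 42° with the incident direction. The magnitude of the vector change Δp⃗ = p⃗₀ − p⃗' is found from the law of cosines:
|Δp⃗|² = p₀² + p'² − 2p₀p'cos θ
|Δp⃗|² = (8.3033e-24)² + (8.2390e-24)² − 2·8.3033e-24·8.2390e-24·cos(42°)
|Δp⃗| = 5.9286e-24 kg·m/s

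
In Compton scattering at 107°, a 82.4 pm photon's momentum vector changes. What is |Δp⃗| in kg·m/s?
1.2692e-23 kg·m/s

Photon momentum magnitude is p = h/λ.

Initial momentum:
p₀ = h/λ = 6.6261e-34/8.2400e-11 = 8.0413e-24 kg·m/s

After scattering:
λ' = λ + Δλ = 82.4 + 3.1357 = 85.5357 pm
p' = h/λ' = 6.6261e-34/8.5536e-11 = 7.7466e-24 kg·m/s

Momentum is a vector; the scattered photon's direction makes angle θ = 107° with the incident direction. The magnitude of the vector change Δp⃗ = p⃗₀ − p⃗' is found from the law of cosines:
|Δp⃗|² = p₀² + p'² − 2p₀p'cos θ
|Δp⃗|² = (8.0413e-24)² + (7.7466e-24)² − 2·8.0413e-24·7.7466e-24·cos(107°)
|Δp⃗| = 1.2692e-23 kg·m/s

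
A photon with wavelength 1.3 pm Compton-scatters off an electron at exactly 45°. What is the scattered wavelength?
2.0106 pm

Using the Compton formula: λ' = λ + λ_C(1 − cos θ)

For θ = 45°, cos θ = √2/2 (exact) ≈ 0.7071, so:
1 − cos 45° = 1 − (√2/2) ≈ 0.2929

Δλ = λ_C × 0.2929 = 2.4263 × 0.2929 = 0.7106 pm

λ' = 1.3 + 0.7106 = 2.0106 pm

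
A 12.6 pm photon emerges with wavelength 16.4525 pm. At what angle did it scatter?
126.00°

First find the wavelength shift:
Δλ = λ' - λ = 16.4525 - 12.6 = 3.8525 pm

Using Δλ = λ_C(1 - cos θ), with λ_C = h/(m_e·c) ≈ 2.42631024 pm:
cos θ = 1 - Δλ/λ_C
cos θ = 1 - 3.8525/2.42631024
cos θ = -0.587802

θ = arccos(-0.587802)
θ = 126.00°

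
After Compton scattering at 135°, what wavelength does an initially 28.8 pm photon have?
32.9420 pm

Using the Compton formula: λ' = λ + λ_C(1 − cos θ)

For θ = 135°, cos θ = -√2/2 (exact) ≈ -0.7071, so:
1 − cos 135° = 1 − (-√2/2) ≈ 1.7071

Δλ = λ_C × 1.7071 = 2.4263 × 1.7071 = 4.1420 pm

λ' = 28.8 + 4.1420 = 32.9420 pm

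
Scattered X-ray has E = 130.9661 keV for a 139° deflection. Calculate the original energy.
237.9999 keV

Convert final energy to wavelength (hc ≈ 1239.842 keV·pm):
λ' = hc/E' = 1239.842 / 130.9661 = 9.4669 pm

Calculate the Compton shift:
Δλ = λ_C(1 - cos(139°))
Δλ = 2.4263 × (1 - cos(139°))
Δλ = 4.2575 pm

Initial wavelength:
λ = λ' - Δλ = 9.4669 - 4.2575 = 5.2094 pm

Initial energy:
E = hc/λ = 1239.842 / 5.2094 = 237.9999 keV

(Intermediate values are shown rounded; full precision is carried through to the final answer.)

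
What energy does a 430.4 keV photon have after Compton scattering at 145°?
169.9694 keV

First convert energy to wavelength:
λ = hc/E, with hc ≈ 1239.842 keV·pm (i.e. 1239.842 eV·nm)

For E = 430.4 keV = 430400 eV:
λ = 1239.842 keV·pm / 430.4 keV
λ = 2.8807 pm

Calculate the Compton shift:
Δλ = λ_C(1 - cos(145°)) = 2.4263 × 1.8192
Δλ = 4.4138 pm

Final wavelength:
λ' = 2.8807 + 4.4138 = 7.2945 pm

Final energy:
E' = hc/λ' = 1239.842 / 7.2945 = 169.9694 keV

(Intermediate values are shown rounded; full precision is carried through to the final answer.)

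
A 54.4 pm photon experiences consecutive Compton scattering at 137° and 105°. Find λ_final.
61.6551 pm

Apply Compton shift twice:

First scattering at θ₁ = 137°:
Δλ₁ = λ_C(1 - cos(137°))
Δλ₁ = 2.4263 × 1.7314
Δλ₁ = 4.2008 pm

After first scattering:
λ₁ = 54.4 + 4.2008 = 58.6008 pm

Second scattering at θ₂ = 105°:
Δλ₂ = λ_C(1 - cos(105°))
Δλ₂ = 2.4263 × 1.2588
Δλ₂ = 3.0543 pm

Final wavelength:
λ₂ = 58.6008 + 3.0543 = 61.6551 pm

Total shift: Δλ_total = 4.2008 + 3.0543 = 7.2551 pm

(Intermediate values are shown rounded; full precision is carried through to the final answer.)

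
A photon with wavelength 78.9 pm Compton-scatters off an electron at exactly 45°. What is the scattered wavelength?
79.6106 pm

Using the Compton formula: λ' = λ + λ_C(1 − cos θ)

For θ = 45°, cos θ = √2/2 (exact) ≈ 0.7071, so:
1 − cos 45° = 1 − (√2/2) ≈ 0.2929

Δλ = λ_C × 0.2929 = 2.4263 × 0.2929 = 0.7106 pm

λ' = 78.9 + 0.7106 = 79.6106 pm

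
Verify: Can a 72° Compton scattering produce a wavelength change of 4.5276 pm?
No, inconsistent

Calculate the expected shift for θ = 72°:

Δλ_expected = λ_C(1 - cos(72°))
Δλ_expected = 2.4263 × (1 - cos(72°))
Δλ_expected = 2.4263 × 0.6910
Δλ_expected = 1.6765 pm

Given shift: 4.5276 pm
Expected shift: 1.6765 pm
Difference: 2.8510 pm

The values do not match. The given shift corresponds to θ ≈ 150.0°, not 72°.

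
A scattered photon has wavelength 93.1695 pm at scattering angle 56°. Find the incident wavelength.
92.1000 pm

From λ' = λ + Δλ, we have λ = λ' - Δλ

First calculate the Compton shift:
Δλ = λ_C(1 - cos θ)
Δλ = 2.4263 × (1 - cos(56°))
Δλ = 2.4263 × 0.4408
Δλ = 1.0695 pm

Initial wavelength:
λ = λ' - Δλ
λ = 93.1695 - 1.0695
λ = 92.1000 pm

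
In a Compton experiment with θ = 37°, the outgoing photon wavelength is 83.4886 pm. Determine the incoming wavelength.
83.0000 pm

From λ' = λ + Δλ, we have λ = λ' - Δλ

First calculate the Compton shift:
Δλ = λ_C(1 - cos θ)
Δλ = 2.4263 × (1 - cos(37°))
Δλ = 2.4263 × 0.2014
Δλ = 0.4886 pm

Initial wavelength:
λ = λ' - Δλ
λ = 83.4886 - 0.4886
λ = 83.0000 pm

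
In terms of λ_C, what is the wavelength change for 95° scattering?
1.0872 λ_C

The Compton shift formula is:
Δλ = λ_C(1 - cos θ)

Dividing both sides by λ_C:
Δλ/λ_C = 1 - cos θ

For θ = 95°:
Δλ/λ_C = 1 - cos(95°)
Δλ/λ_C = 1 - -0.0872
Δλ/λ_C = 1.0872

This means the shift is 1.0872 × λ_C = 2.6378 pm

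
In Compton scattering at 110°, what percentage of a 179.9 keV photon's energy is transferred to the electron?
0.3209 (or 32.09%)

Calculate initial and final photon energies:

Initial: E₀ = 179.9 keV → λ₀ = 6.8918 pm
Compton shift: Δλ = 3.2562 pm
Final wavelength: λ' = 10.1480 pm
Final energy: E' = 122.1760 keV

Fractional energy loss:
(E₀ - E')/E₀ = (179.9000 - 122.1760)/179.9000
= 57.7240/179.9000
= 0.3209
= 32.09%

(Intermediate values are shown rounded; full precision is carried through to the final answer.)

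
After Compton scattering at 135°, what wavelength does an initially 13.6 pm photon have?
17.7420 pm

Using the Compton formula: λ' = λ + λ_C(1 − cos θ)

For θ = 135°, cos θ = -√2/2 (exact) ≈ -0.7071, so:
1 − cos 135° = 1 − (-√2/2) ≈ 1.7071

Δλ = λ_C × 1.7071 = 2.4263 × 1.7071 = 4.1420 pm

λ' = 13.6 + 4.1420 = 17.7420 pm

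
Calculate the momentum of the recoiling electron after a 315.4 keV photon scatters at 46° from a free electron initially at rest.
1.2375e-22 kg·m/s

The electron is initially at rest, so by conservation of momentum:
p⃗_e = p⃗₀ − p⃗'  (incident photon momentum minus scattered photon momentum)

Photon momentum magnitudes (p = h/λ = E/c):
λ₀ = hc/E₀ = 3.9310 pm → p₀ = h/λ₀ = 1.6856e-22 kg·m/s
Δλ = λ_C(1 − cos 46°) = 0.7409 pm
λ' = 4.6719 pm → p' = h/λ' = 1.4183e-22 kg·m/s

The scattered photon makes angle θ = 46° with the incident direction, so by the law of cosines:
|p⃗_e|² = p₀² + p'² − 2p₀p'cos θ
|p⃗_e|² = (1.6856e-22)² + (1.4183e-22)² − 2·1.6856e-22·1.4183e-22·cos(46°)
|p⃗_e| = 1.2375e-22 kg·m/s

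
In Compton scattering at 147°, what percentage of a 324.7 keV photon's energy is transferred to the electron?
0.5388 (or 53.88%)

Calculate initial and final photon energies:

Initial: E₀ = 324.7 keV → λ₀ = 3.8184 pm
Compton shift: Δλ = 4.4612 pm
Final wavelength: λ' = 8.2796 pm
Final energy: E' = 149.7465 keV

Fractional energy loss:
(E₀ - E')/E₀ = (324.7000 - 149.7465)/324.7000
= 174.9535/324.7000
= 0.5388
= 53.88%

(Intermediate values are shown rounded; full precision is carried through to the final answer.)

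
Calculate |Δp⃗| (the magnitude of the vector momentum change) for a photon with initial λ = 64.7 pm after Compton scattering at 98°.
1.5144e-23 kg·m/s

Photon momentum magnitude is p = h/λ.

Initial momentum:
p₀ = h/λ = 6.6261e-34/6.4700e-11 = 1.0241e-23 kg·m/s

After scattering:
λ' = λ + Δλ = 64.7 + 2.7640 = 67.4640 pm
p' = h/λ' = 6.6261e-34/6.7464e-11 = 9.8216e-24 kg·m/s

Momentum is a vector; the scattered photon's direction makes angle θ = 98° with the incident direction. The magnitude of the vector change Δp⃗ = p⃗₀ − p⃗' is found from the law of cosines:
|Δp⃗|² = p₀² + p'² − 2p₀p'cos θ
|Δp⃗|² = (1.0241e-23)² + (9.8216e-24)² − 2·1.0241e-23·9.8216e-24·cos(98°)
|Δp⃗| = 1.5144e-23 kg·m/s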